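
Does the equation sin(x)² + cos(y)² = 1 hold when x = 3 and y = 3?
Substituting x = 3, y = 3:

LHS = sin(3)² + cos(3)² = 1
RHS = 1

LHS = RHS, so the equation holds at this point.

Answer: Holds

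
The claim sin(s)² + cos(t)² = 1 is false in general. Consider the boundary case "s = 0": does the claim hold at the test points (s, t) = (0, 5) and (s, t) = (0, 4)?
No, fails at both test points

At (0, 5): LHS = cos(5)² ≈ 0.08046 ≠ RHS = 1
At (0, 4): LHS = cos(4)² ≈ 0.4272 ≠ RHS = 1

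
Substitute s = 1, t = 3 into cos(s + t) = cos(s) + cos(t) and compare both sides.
LHS = cos(1 + 3) = cos(4) ≈ -0.6536
RHS = cos(1) + cos(3) ≈ -0.4497

LHS ≠ RHS (they differ by about 0.204), so the equation does not hold here.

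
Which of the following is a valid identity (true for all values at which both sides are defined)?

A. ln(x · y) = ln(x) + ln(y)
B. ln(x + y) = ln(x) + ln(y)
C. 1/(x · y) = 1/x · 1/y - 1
A

A: holds — e.g. at (5, 5), both sides equal ln(25) ≈ 3.219.
B: fails at (3, 5) — LHS = ln(8) ≈ 2.079, RHS = ln(3) + ln(5) ≈ 2.708.
C: fails at (4, 4) — LHS = 1/16, RHS = -15/16.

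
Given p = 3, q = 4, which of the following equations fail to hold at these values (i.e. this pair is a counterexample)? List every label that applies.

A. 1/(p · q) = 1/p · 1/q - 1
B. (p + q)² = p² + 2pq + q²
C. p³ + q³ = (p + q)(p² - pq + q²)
A

Evaluating each claim at the given values:
A. LHS = 1/12, RHS = -11/12 → fails here (LHS ≠ RHS)
B. LHS = 49, RHS = 49 → holds here (LHS = RHS)
C. LHS = 91, RHS = 91 → holds here (LHS = RHS)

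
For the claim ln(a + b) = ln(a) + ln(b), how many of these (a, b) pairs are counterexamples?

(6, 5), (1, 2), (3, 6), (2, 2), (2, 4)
4

Testing each pair:
(6, 5): LHS = ln(11) ≈ 2.398, RHS = ln(5) + ln(6) ≈ 3.401 → counterexample
(1, 2): LHS = ln(3) ≈ 1.099, RHS = ln(2) ≈ 0.6931 → counterexample
(3, 6): LHS = ln(9) ≈ 2.197, RHS = ln(3) + ln(6) ≈ 2.89 → counterexample
(2, 2): LHS = ln(4) ≈ 1.386, RHS = 2·ln(2) ≈ 1.386 → satisfies claim
(2, 4): LHS = ln(6) ≈ 1.792, RHS = ln(2) + ln(4) ≈ 2.079 → counterexample

That makes 4 counterexamples.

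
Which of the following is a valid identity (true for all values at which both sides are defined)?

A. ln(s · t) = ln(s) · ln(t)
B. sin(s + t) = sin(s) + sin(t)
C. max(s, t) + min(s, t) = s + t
A: fails at (6, 7) — LHS = ln(42) ≈ 3.738, RHS = ln(6)·ln(7) ≈ 3.487.
B: fails at (1, 3) — LHS = sin(4) ≈ -0.7568, RHS = sin(3) + sin(1) ≈ 0.9826.
C: holds — e.g. at (2, 2), both sides equal 4.

Answer: C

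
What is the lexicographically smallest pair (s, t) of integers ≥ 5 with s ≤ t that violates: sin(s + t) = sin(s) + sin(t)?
(s, t) = (5, 5)

Substituting (5, 5) into the claim:
LHS = sin(5 + 5) = sin(10) ≈ -0.544
RHS = sin(5) + sin(5) = 2·sin(5) ≈ -1.918

Since LHS ≠ RHS, this pair disproves the claim, and no lexicographically smaller pair (s ≤ t, integers ≥ 5) does.

For instance (10, 12) is also a counterexample (LHS = sin(22) ≈ -0.008851, RHS = sin(10) + sin(12) ≈ -1.081), but it's lexicographically larger.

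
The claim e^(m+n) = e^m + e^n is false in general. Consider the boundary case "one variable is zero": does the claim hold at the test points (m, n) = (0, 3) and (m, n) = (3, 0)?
No, fails at both test points

At (0, 3): LHS = e^3 ≈ 20.09 ≠ RHS = 1 + e^3 ≈ 21.09
At (3, 0): LHS = e^3 ≈ 20.09 ≠ RHS = 1 + e^3 ≈ 21.09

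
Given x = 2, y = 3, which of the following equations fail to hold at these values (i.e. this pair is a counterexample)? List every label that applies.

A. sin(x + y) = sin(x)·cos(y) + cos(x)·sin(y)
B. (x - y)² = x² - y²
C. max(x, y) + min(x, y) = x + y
Evaluating each claim at the given values:
A. LHS = sin(5) ≈ -0.9589, RHS = sin(2)·cos(3) + sin(3)·cos(2) ≈ -0.9589 → holds here (LHS = RHS)
B. LHS = 1, RHS = -5 → fails here (LHS ≠ RHS)
C. LHS = 5, RHS = 5 → holds here (LHS = RHS)

Answer: B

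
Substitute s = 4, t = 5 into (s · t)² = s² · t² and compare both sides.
LHS = (4 · 5)² = 400
RHS = 4² · 5² = 400

LHS = RHS: the two sides agree.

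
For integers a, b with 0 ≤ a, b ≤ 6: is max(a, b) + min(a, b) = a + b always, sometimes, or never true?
The identity holds for every pair in the range. For instance at (a, b) = (4, 4): both sides equal 8.

Answer: Always true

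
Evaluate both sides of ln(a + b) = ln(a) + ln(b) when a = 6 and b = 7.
LHS = ln(6 + 7) = ln(13) ≈ 2.565
RHS = ln(6) + ln(7) ≈ 3.738

LHS ≠ RHS (they differ by about 1.173), so the equation does not hold here.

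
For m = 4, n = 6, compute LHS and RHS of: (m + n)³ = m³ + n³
LHS = (4 + 6)³ = 1000
RHS = 4³ + 6³ = 280

LHS ≠ RHS, so the equation does not hold here.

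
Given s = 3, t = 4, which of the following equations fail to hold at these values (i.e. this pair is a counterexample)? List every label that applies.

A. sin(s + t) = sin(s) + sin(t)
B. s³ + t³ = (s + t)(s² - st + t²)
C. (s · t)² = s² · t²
Evaluating each claim at the given values:
A. LHS = sin(7) ≈ 0.657, RHS = sin(4) + sin(3) ≈ -0.6157 → fails here (LHS ≠ RHS)
B. LHS = 91, RHS = 91 → holds here (LHS = RHS)
C. LHS = 144, RHS = 144 → holds here (LHS = RHS)

Answer: A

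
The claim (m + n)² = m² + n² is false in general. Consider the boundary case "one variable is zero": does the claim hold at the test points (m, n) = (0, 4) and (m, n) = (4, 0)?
At (0, 4): LHS = 16, RHS = 16 → equal
At (4, 0): LHS = 16, RHS = 16 → equal

So the claim does hold at both of these boundary points, even though it is not an identity.

Answer: Yes, holds at both test points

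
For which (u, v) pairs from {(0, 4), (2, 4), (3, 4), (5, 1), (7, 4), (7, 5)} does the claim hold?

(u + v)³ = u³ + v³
Testing each pair:
(0, 4): LHS = 64, RHS = 64 → holds
(2, 4): LHS = 216, RHS = 72 → fails
(3, 4): LHS = 343, RHS = 91 → fails
(5, 1): LHS = 216, RHS = 126 → fails
(7, 4): LHS = 1331, RHS = 407 → fails
(7, 5): LHS = 1728, RHS = 468 → fails

1 of 6 pairs satisfies the claim.

Answer: (0, 4)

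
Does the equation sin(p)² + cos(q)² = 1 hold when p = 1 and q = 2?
Substituting p = 1, q = 2:

LHS = sin(1)² + cos(2)² ≈ 0.8813
RHS = 1

LHS ≠ RHS, so the equation does not hold at this point.

Answer: Fails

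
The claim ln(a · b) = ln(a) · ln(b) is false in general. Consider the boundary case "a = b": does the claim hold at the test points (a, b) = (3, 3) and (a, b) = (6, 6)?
At (3, 3): LHS = ln(9) ≈ 2.197 ≠ RHS = ln(3)² ≈ 1.207
At (6, 6): LHS = ln(36) ≈ 3.584 ≠ RHS = ln(6)² ≈ 3.21

Answer: No, fails at both test points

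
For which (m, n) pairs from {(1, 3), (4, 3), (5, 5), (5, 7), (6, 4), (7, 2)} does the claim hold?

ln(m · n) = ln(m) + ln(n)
Testing each pair:
(1, 3): LHS = ln(3) ≈ 1.099, RHS = ln(3) ≈ 1.099 → holds
(4, 3): LHS = ln(12) ≈ 2.485, RHS = ln(3) + ln(4) ≈ 2.485 → holds
(5, 5): LHS = ln(25) ≈ 3.219, RHS = 2·ln(5) ≈ 3.219 → holds
(5, 7): LHS = ln(35) ≈ 3.555, RHS = ln(5) + ln(7) ≈ 3.555 → holds
(6, 4): LHS = ln(24) ≈ 3.178, RHS = ln(4) + ln(6) ≈ 3.178 → holds
(7, 2): LHS = ln(14) ≈ 2.639, RHS = ln(2) + ln(7) ≈ 2.639 → holds

Every pair satisfies the claim.

Answer: All pairs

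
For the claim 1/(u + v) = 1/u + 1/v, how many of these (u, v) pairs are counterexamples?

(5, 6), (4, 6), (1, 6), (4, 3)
4

Testing each pair:
(5, 6): LHS = 1/11, RHS = 11/30 → counterexample
(4, 6): LHS = 1/10, RHS = 5/12 → counterexample
(1, 6): LHS = 1/7, RHS = 7/6 → counterexample
(4, 3): LHS = 1/7, RHS = 7/12 → counterexample

That makes 4 counterexamples.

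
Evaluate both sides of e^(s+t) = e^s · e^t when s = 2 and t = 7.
LHS = e^(2+7) = e^9 ≈ 8103
RHS = e^2 · e^7 = e^9 ≈ 8103

LHS = RHS: the two sides agree.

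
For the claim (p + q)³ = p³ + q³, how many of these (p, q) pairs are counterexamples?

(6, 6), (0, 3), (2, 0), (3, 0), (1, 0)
Testing each pair:
(6, 6): LHS = 1728, RHS = 432 → counterexample
(0, 3): LHS = 27, RHS = 27 → satisfies claim
(2, 0): LHS = 8, RHS = 8 → satisfies claim
(3, 0): LHS = 27, RHS = 27 → satisfies claim
(1, 0): LHS = 1, RHS = 1 → satisfies claim

That makes 1 counterexample.

Answer: 1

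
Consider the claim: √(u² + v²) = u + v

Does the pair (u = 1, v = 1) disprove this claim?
Yes

Substituting u = 1, v = 1:
LHS = √(1² + 1²) = √(2) ≈ 1.414
RHS = 1 + 1 = 2

Since LHS ≠ RHS, this pair disproves the claim.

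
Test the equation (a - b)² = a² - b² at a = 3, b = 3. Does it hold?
Substituting a = 3, b = 3:

LHS = (3 - 3)² = 0
RHS = 3² - 3² = 0

LHS = RHS, so the equation holds at this point.

Answer: Holds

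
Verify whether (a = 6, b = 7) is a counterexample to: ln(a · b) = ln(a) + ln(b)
No

Substituting a = 6, b = 7:
LHS = ln(6 · 7) = ln(42) ≈ 3.738
RHS = ln(6) + ln(7) ≈ 3.738

The sides agree, so this pair does not disprove the claim.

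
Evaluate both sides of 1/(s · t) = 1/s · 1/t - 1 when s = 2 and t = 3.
LHS = 1/(2 · 3) = 1/6
RHS = 1/2 · 1/3 - 1 = -5/6

LHS ≠ RHS, so the equation does not hold here.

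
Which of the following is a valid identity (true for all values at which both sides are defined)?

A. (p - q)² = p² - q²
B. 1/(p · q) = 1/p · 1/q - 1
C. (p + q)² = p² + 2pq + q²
A: fails at (4, 6) — LHS = 4, RHS = -20.
B: fails at (4, 5) — LHS = 1/20, RHS = -19/20.
C: holds — e.g. at (2, 3), both sides equal 25.

Answer: C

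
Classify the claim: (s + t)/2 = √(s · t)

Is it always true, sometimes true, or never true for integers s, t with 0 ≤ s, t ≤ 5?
Sometimes true

It holds at (s, t) = (3, 3) (both sides equal 3), but fails at (s, t) = (1, 3) (LHS = 2, RHS = √(3) ≈ 1.732).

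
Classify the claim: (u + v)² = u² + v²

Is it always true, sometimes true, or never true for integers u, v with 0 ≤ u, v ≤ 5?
Sometimes true

It holds at (u, v) = (0, 1) (both sides equal 1), but fails at (u, v) = (5, 2) (LHS = 49, RHS = 29).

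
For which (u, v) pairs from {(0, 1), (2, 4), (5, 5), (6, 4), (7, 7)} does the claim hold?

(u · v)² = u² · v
(0, 1)

Testing each pair:
(0, 1): LHS = 0, RHS = 0 → holds
(2, 4): LHS = 64, RHS = 16 → fails
(5, 5): LHS = 625, RHS = 125 → fails
(6, 4): LHS = 576, RHS = 144 → fails
(7, 7): LHS = 2401, RHS = 343 → fails

1 of 5 pairs satisfies the claim.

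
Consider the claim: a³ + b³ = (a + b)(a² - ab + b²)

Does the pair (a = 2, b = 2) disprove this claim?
Substituting a = 2, b = 2:
LHS = 2³ + 2³ = 16
RHS = (2 + 2)(2² - 2·2 + 2²) = 16

The sides agree, so this pair does not disprove the claim.

Answer: No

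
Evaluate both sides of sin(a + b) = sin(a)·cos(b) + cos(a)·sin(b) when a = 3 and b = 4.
LHS = sin(3 + 4) = sin(7) ≈ 0.657
RHS = sin(3)·cos(4) + cos(3)·sin(4) = sin(3)·cos(4) + sin(4)·cos(3) ≈ 0.657

LHS = RHS: the two sides agree.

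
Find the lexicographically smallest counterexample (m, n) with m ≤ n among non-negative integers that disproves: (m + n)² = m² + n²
(m, n) = (1, 1)

At (0, 0): both sides equal 0, so it holds there.

Substituting (1, 1) into the claim:
LHS = (1 + 1)² = 4
RHS = 1² + 1² = 2

Since LHS ≠ RHS, this pair disproves the claim, and no lexicographically smaller pair (m ≤ n, non-negative integers) does.

For instance (1, 2) is also a counterexample (LHS = 9, RHS = 5), but it's lexicographically larger.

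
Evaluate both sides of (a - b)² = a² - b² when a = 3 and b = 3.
LHS = (3 - 3)² = 0
RHS = 3² - 3² = 0

LHS = RHS: the two sides agree.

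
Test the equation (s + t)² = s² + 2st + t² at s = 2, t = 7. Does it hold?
Holds

Substituting s = 2, t = 7:

LHS = (2 + 7)² = 81
RHS = 2² + 2·2·7 + 7² = 81

LHS = RHS, so the equation holds at this point.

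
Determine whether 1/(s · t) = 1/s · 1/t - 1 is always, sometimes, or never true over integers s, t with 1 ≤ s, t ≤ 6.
Never true

The claim fails for every pair in the range. For instance at (s, t) = (1, 4): LHS = 1/4, RHS = -3/4.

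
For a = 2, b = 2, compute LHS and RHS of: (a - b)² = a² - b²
LHS = (2 - 2)² = 0
RHS = 2² - 2² = 0

LHS = RHS: the two sides agree.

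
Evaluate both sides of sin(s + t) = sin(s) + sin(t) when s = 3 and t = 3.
LHS = sin(3 + 3) = sin(6) ≈ -0.2794
RHS = sin(3) + sin(3) = 2·sin(3) ≈ 0.2822

LHS ≠ RHS (they differ by about 0.5617), so the equation does not hold here.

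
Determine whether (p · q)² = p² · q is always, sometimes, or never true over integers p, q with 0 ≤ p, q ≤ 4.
It holds at (p, q) = (3, 1) (both sides equal 9), but fails at (p, q) = (4, 3) (LHS = 144, RHS = 48).

Answer: Sometimes true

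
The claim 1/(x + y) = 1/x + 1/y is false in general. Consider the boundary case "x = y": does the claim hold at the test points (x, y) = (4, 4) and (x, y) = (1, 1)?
At (4, 4): LHS = 1/8 ≠ RHS = 1/2
At (1, 1): LHS = 1/2 ≠ RHS = 2

Answer: No, fails at both test points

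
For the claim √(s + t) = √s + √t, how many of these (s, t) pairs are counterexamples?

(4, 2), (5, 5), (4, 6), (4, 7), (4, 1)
5

Testing each pair:
(4, 2): LHS = √(6) ≈ 2.449, RHS = √(2) + 2 ≈ 3.414 → counterexample
(5, 5): LHS = √(10) ≈ 3.162, RHS = 2·√(5) ≈ 4.472 → counterexample
(4, 6): LHS = √(10) ≈ 3.162, RHS = 2 + √(6) ≈ 4.449 → counterexample
(4, 7): LHS = √(11) ≈ 3.317, RHS = 2 + √(7) ≈ 4.646 → counterexample
(4, 1): LHS = √(5) ≈ 2.236, RHS = 3 → counterexample

That makes 5 counterexamples.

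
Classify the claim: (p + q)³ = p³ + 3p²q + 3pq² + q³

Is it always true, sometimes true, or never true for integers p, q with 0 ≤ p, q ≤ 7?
Always true

The identity holds for every pair in the range. For instance at (p, q) = (2, 7): both sides equal 729.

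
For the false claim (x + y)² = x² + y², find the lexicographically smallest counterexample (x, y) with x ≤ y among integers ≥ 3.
Substituting (3, 3) into the claim:
LHS = (3 + 3)² = 36
RHS = 3² + 3² = 18

Since LHS ≠ RHS, this pair disproves the claim, and no lexicographically smaller pair (x ≤ y, integers ≥ 3) does.

For instance (4, 4) is also a counterexample (LHS = 64, RHS = 32), but it's lexicographically larger.

Answer: (x, y) = (3, 3)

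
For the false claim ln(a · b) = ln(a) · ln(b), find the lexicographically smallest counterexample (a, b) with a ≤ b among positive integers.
(a, b) = (1, 2)

Substituting (1, 2) into the claim:
LHS = ln(1 · 2) = ln(2) ≈ 0.6931
RHS = ln(1) · ln(2) = 0

Since LHS ≠ RHS, this pair disproves the claim, and no lexicographically smaller pair (a ≤ b, positive integers) does.

For instance (6, 6) is also a counterexample (LHS = ln(36) ≈ 3.584, RHS = ln(6)² ≈ 3.21), but it's lexicographically larger.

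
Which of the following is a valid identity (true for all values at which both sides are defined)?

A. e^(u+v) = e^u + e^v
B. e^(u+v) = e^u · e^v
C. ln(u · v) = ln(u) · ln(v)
A: fails at (5, 5) — LHS = e^10 ≈ 22026.5, RHS = 2·e^5 ≈ 296.8.
B: holds — e.g. at (3, 3), both sides equal e^6 ≈ 403.4.
C: fails at (1, 2) — LHS = ln(2) ≈ 0.6931, RHS = 0.

Answer: B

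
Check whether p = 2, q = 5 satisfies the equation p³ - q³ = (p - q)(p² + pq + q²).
Holds

Substituting p = 2, q = 5:

LHS = 2³ - 5³ = -117
RHS = (2 - 5)(2² + 2·5 + 5²) = -117

LHS = RHS, so the equation holds at this point.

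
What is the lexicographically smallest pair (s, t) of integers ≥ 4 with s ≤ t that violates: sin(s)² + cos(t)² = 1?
Substituting (4, 5) into the claim:
LHS = sin(4)² + cos(5)² ≈ 0.6532
RHS = 1

Since LHS ≠ RHS, this pair disproves the claim, and no lexicographically smaller pair (s ≤ t, integers ≥ 4) does.

For instance (4, 6) is also a counterexample (LHS = sin(4)² + cos(6)² ≈ 1.495, RHS = 1), but it's lexicographically larger.

Answer: (s, t) = (4, 5)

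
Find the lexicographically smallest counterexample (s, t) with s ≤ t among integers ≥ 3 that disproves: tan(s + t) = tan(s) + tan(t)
Substituting (3, 3) into the claim:
LHS = tan(3 + 3) = tan(6) ≈ -0.291
RHS = tan(3) + tan(3) = 2·tan(3) ≈ -0.2851

Since LHS ≠ RHS, this pair disproves the claim, and no lexicographically smaller pair (s ≤ t, integers ≥ 3) does.

For instance (3, 9) is also a counterexample (LHS = tan(12) ≈ -0.6359, RHS = tan(9) + tan(3) ≈ -0.5949), but it's lexicographically larger.

Answer: (s, t) = (3, 3)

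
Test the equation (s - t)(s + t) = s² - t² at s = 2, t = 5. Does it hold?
Holds

Substituting s = 2, t = 5:

LHS = (2 - 5)(2 + 5) = -21
RHS = 2² - 5² = -21

LHS = RHS, so the equation holds at this point.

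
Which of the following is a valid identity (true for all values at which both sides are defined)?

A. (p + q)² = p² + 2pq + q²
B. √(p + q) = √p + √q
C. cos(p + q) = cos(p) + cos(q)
A

A: holds — e.g. at (4, 5), both sides equal 81.
B: fails at (2, 5) — LHS = √(7) ≈ 2.646, RHS = √(2) + √(5) ≈ 3.65.
C: fails at (2, 4) — LHS = cos(6) ≈ 0.9602, RHS = cos(4) + cos(2) ≈ -1.07.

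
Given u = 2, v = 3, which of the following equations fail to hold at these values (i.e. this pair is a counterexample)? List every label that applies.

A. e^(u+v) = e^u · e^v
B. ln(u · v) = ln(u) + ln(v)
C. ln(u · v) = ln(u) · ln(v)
C

Evaluating each claim at the given values:
A. LHS = e^5 ≈ 148.4, RHS = e^5 ≈ 148.4 → holds here (LHS = RHS)
B. LHS = ln(6) ≈ 1.792, RHS = ln(2) + ln(3) ≈ 1.792 → holds here (LHS = RHS)
C. LHS = ln(6) ≈ 1.792, RHS = ln(2)·ln(3) ≈ 0.7615 → fails here (LHS ≠ RHS)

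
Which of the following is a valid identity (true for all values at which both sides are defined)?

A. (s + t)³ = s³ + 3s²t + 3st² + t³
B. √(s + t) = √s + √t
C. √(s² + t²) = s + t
A: holds — e.g. at (3, 7), both sides equal 1000.
B: fails at (1, 5) — LHS = √(6) ≈ 2.449, RHS = 1 + √(5) ≈ 3.236.
C: fails at (2, 4) — LHS = 2·√(5) ≈ 4.472, RHS = 6.

Answer: A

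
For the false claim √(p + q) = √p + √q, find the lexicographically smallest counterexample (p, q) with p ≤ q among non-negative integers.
(p, q) = (1, 1)

Substituting (1, 1) into the claim:
LHS = √(1 + 1) = √(2) ≈ 1.414
RHS = √1 + √1 = 2

Since LHS ≠ RHS, this pair disproves the claim, and no lexicographically smaller pair (p ≤ q, non-negative integers) does.

For instance (6, 7) is also a counterexample (LHS = √(13) ≈ 3.606, RHS = √(6) + √(7) ≈ 5.095), but it's lexicographically larger.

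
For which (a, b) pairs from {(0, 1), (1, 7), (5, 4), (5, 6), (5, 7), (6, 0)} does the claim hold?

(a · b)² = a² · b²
Testing each pair:
(0, 1): LHS = 0, RHS = 0 → holds
(1, 7): LHS = 49, RHS = 49 → holds
(5, 4): LHS = 400, RHS = 400 → holds
(5, 6): LHS = 900, RHS = 900 → holds
(5, 7): LHS = 1225, RHS = 1225 → holds
(6, 0): LHS = 0, RHS = 0 → holds

Every pair satisfies the claim.

Answer: All pairs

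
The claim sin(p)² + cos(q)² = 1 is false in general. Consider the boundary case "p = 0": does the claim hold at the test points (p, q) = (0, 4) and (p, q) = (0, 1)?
At (0, 4): LHS = cos(4)² ≈ 0.4272 ≠ RHS = 1
At (0, 1): LHS = cos(1)² ≈ 0.2919 ≠ RHS = 1

Answer: No, fails at both test points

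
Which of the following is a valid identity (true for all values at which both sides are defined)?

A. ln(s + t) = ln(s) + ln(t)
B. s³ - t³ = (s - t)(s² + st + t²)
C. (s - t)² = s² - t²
A: fails at (6, 7) — LHS = ln(13) ≈ 2.565, RHS = ln(6) + ln(7) ≈ 3.738.
B: holds — e.g. at (4, 6), both sides equal -152.
C: fails at (1, 3) — LHS = 4, RHS = -8.

Answer: B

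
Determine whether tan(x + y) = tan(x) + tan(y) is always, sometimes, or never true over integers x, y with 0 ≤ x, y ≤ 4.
It holds at (x, y) = (0, 1) (both sides equal tan(1) ≈ 1.557), but fails at (x, y) = (2, 1) (LHS = tan(3) ≈ -0.1425, RHS = tan(2) + tan(1) ≈ -0.6276).

Answer: Sometimes true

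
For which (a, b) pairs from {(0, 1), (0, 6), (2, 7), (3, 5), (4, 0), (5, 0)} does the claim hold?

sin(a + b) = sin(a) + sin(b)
(0, 1), (0, 6), (4, 0), (5, 0)

Testing each pair:
(0, 1): LHS = sin(1) ≈ 0.8415, RHS = sin(1) ≈ 0.8415 → holds
(0, 6): LHS = sin(6) ≈ -0.2794, RHS = sin(6) ≈ -0.2794 → holds
(2, 7): LHS = sin(9) ≈ 0.4121, RHS = sin(7) + sin(2) ≈ 1.566 → fails
(3, 5): LHS = sin(8) ≈ 0.9894, RHS = sin(5) + sin(3) ≈ -0.8178 → fails
(4, 0): LHS = sin(4) ≈ -0.7568, RHS = sin(4) ≈ -0.7568 → holds
(5, 0): LHS = sin(5) ≈ -0.9589, RHS = sin(5) ≈ -0.9589 → holds

4 of 6 pairs satisfy the claim.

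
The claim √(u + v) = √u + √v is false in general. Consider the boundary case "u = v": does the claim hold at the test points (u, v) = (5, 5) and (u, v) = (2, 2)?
No, fails at both test points

At (5, 5): LHS = √(10) ≈ 3.162 ≠ RHS = 2·√(5) ≈ 4.472
At (2, 2): LHS = 2 ≠ RHS = 2·√(2) ≈ 2.828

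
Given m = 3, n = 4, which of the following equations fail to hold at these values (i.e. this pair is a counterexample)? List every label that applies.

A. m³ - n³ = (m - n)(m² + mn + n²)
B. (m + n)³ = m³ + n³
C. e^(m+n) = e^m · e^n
Evaluating each claim at the given values:
A. LHS = -37, RHS = -37 → holds here (LHS = RHS)
B. LHS = 343, RHS = 91 → fails here (LHS ≠ RHS)
C. LHS = e^7 ≈ 1097, RHS = e^7 ≈ 1097 → holds here (LHS = RHS)

Answer: B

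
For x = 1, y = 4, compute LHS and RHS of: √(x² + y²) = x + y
LHS = √(1² + 4²) = √(17) ≈ 4.123
RHS = 1 + 4 = 5

LHS ≠ RHS (they differ by about 0.8769), so the equation does not hold here.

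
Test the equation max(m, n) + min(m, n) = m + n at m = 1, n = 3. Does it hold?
Holds

Substituting m = 1, n = 3:

LHS = max(1, 3) + min(1, 3) = 4
RHS = 1 + 3 = 4

LHS = RHS, so the equation holds at this point.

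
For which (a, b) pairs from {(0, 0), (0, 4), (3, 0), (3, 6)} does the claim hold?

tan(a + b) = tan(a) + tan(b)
(0, 0), (0, 4), (3, 0)

Testing each pair:
(0, 0): LHS = 0, RHS = 0 → holds
(0, 4): LHS = tan(4) ≈ 1.158, RHS = tan(4) ≈ 1.158 → holds
(3, 0): LHS = tan(3) ≈ -0.1425, RHS = tan(3) ≈ -0.1425 → holds
(3, 6): LHS = tan(9) ≈ -0.4523, RHS = tan(6) + tan(3) ≈ -0.4336 → fails

3 of 4 pairs satisfy the claim.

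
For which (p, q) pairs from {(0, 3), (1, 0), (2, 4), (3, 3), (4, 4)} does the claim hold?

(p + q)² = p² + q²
Testing each pair:
(0, 3): LHS = 9, RHS = 9 → holds
(1, 0): LHS = 1, RHS = 1 → holds
(2, 4): LHS = 36, RHS = 20 → fails
(3, 3): LHS = 36, RHS = 18 → fails
(4, 4): LHS = 64, RHS = 32 → fails

2 of 5 pairs satisfy the claim.

Answer: (0, 3), (1, 0)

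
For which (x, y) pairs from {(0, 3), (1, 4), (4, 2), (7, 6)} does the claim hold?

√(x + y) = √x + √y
(0, 3)

Testing each pair:
(0, 3): LHS = √(3) ≈ 1.732, RHS = √(3) ≈ 1.732 → holds
(1, 4): LHS = √(5) ≈ 2.236, RHS = 3 → fails
(4, 2): LHS = √(6) ≈ 2.449, RHS = √(2) + 2 ≈ 3.414 → fails
(7, 6): LHS = √(13) ≈ 3.606, RHS = √(6) + √(7) ≈ 5.095 → fails

1 of 4 pairs satisfies the claim.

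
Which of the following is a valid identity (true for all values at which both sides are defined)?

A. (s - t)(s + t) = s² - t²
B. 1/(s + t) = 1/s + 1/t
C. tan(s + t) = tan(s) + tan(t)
A: holds — e.g. at (2, 3), both sides equal -5.
B: fails at (3, 4) — LHS = 1/7, RHS = 7/12.
C: fails at (5, 5) — LHS = tan(10) ≈ 0.6484, RHS = 2·tan(5) ≈ -6.761.

Answer: A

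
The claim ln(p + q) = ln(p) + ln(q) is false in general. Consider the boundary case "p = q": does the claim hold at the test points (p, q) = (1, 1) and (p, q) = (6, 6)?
At (1, 1): LHS = ln(2) ≈ 0.6931 ≠ RHS = 0
At (6, 6): LHS = ln(12) ≈ 2.485 ≠ RHS = 2·ln(6) ≈ 3.584

Answer: No, fails at both test points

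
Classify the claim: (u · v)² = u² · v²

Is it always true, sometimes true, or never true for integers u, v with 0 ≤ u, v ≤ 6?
The identity holds for every pair in the range. For instance at (u, v) = (6, 0): both sides equal 0.

Answer: Always true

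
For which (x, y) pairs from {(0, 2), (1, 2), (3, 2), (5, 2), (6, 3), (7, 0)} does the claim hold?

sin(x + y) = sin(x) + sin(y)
(0, 2), (7, 0)

Testing each pair:
(0, 2): LHS = sin(2) ≈ 0.9093, RHS = sin(2) ≈ 0.9093 → holds
(1, 2): LHS = sin(3) ≈ 0.1411, RHS = sin(1) + sin(2) ≈ 1.751 → fails
(3, 2): LHS = sin(5) ≈ -0.9589, RHS = sin(3) + sin(2) ≈ 1.05 → fails
(5, 2): LHS = sin(7) ≈ 0.657, RHS = sin(5) + sin(2) ≈ -0.04963 → fails
(6, 3): LHS = sin(9) ≈ 0.4121, RHS = sin(6) + sin(3) ≈ -0.1383 → fails
(7, 0): LHS = sin(7) ≈ 0.657, RHS = sin(7) ≈ 0.657 → holds

2 of 6 pairs satisfy the claim.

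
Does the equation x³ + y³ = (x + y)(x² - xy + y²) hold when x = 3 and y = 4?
Substituting x = 3, y = 4:

LHS = 3³ + 4³ = 91
RHS = (3 + 4)(3² - 3·4 + 4²) = 91

LHS = RHS, so the equation holds at this point.

Answer: Holds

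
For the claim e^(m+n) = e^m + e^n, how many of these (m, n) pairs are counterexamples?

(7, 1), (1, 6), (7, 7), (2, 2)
Testing each pair:
(7, 1): LHS = e^8 ≈ 2981, RHS = e + e^7 ≈ 1099 → counterexample
(1, 6): LHS = e^7 ≈ 1097, RHS = e + e^6 ≈ 406.1 → counterexample
(7, 7): LHS = e^14 ≈ 1202604.3, RHS = 2·e^7 ≈ 2193 → counterexample
(2, 2): LHS = e^4 ≈ 54.6, RHS = 2·e^2 ≈ 14.78 → counterexample

That makes 4 counterexamples.

Answer: 4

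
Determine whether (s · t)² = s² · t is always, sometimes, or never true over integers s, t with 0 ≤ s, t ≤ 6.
It holds at (s, t) = (0, 3) (both sides equal 0), but fails at (s, t) = (4, 5) (LHS = 400, RHS = 80).

Answer: Sometimes true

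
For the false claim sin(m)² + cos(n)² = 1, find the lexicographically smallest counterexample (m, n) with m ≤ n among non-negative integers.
At (0, 0): both sides equal 1, so it holds there.

Substituting (0, 1) into the claim:
LHS = sin(0)² + cos(1)² = cos(1)² ≈ 0.2919
RHS = 1

Since LHS ≠ RHS, this pair disproves the claim, and no lexicographically smaller pair (m ≤ n, non-negative integers) does.

For instance (0, 7) is also a counterexample (LHS = cos(7)² ≈ 0.5684, RHS = 1), but it's lexicographically larger.

Answer: (m, n) = (0, 1)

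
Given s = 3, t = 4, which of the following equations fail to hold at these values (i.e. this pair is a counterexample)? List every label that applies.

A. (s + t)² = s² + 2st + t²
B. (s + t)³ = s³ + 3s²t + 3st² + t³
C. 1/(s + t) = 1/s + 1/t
Evaluating each claim at the given values:
A. LHS = 49, RHS = 49 → holds here (LHS = RHS)
B. LHS = 343, RHS = 343 → holds here (LHS = RHS)
C. LHS = 1/7, RHS = 7/12 → fails here (LHS ≠ RHS)

Answer: C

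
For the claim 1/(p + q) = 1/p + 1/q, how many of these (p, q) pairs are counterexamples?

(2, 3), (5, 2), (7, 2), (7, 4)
4

Testing each pair:
(2, 3): LHS = 1/5, RHS = 5/6 → counterexample
(5, 2): LHS = 1/7, RHS = 7/10 → counterexample
(7, 2): LHS = 1/9, RHS = 9/14 → counterexample
(7, 4): LHS = 1/11, RHS = 11/28 → counterexample

That makes 4 counterexamples.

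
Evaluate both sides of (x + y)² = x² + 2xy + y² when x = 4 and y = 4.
LHS = (4 + 4)² = 64
RHS = 4² + 2·4·4 + 4² = 64

LHS = RHS: the two sides agree.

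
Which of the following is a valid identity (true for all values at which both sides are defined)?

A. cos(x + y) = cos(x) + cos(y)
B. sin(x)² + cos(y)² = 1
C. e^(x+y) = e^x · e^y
A: fails at (4, 4) — LHS = cos(8) ≈ -0.1455, RHS = 2·cos(4) ≈ -1.307.
B: fails at (3, 5) — LHS = sin(3)² + cos(5)² ≈ 0.1004, RHS = 1.
C: holds — e.g. at (1, 3), both sides equal e^4 ≈ 54.6.

Answer: C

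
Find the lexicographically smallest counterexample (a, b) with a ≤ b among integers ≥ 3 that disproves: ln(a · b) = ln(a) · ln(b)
(a, b) = (3, 3)

Substituting (3, 3) into the claim:
LHS = ln(3 · 3) = ln(9) ≈ 2.197
RHS = ln(3) · ln(3) = ln(3)² ≈ 1.207

Since LHS ≠ RHS, this pair disproves the claim, and no lexicographically smaller pair (a ≤ b, integers ≥ 3) does.

For instance (3, 5) is also a counterexample (LHS = ln(15) ≈ 2.708, RHS = ln(3)·ln(5) ≈ 1.768), but it's lexicographically larger.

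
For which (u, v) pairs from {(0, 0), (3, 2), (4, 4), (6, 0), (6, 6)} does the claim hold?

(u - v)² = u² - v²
(0, 0), (4, 4), (6, 0), (6, 6)

Testing each pair:
(0, 0): LHS = 0, RHS = 0 → holds
(3, 2): LHS = 1, RHS = 5 → fails
(4, 4): LHS = 0, RHS = 0 → holds
(6, 0): LHS = 36, RHS = 36 → holds
(6, 6): LHS = 0, RHS = 0 → holds

4 of 5 pairs satisfy the claim.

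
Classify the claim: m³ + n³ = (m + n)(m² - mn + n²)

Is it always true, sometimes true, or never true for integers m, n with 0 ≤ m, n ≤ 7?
The identity holds for every pair in the range. For instance at (m, n) = (6, 6): both sides equal 432.

Answer: Always true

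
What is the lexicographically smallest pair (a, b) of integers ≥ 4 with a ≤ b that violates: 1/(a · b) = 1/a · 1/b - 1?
(a, b) = (4, 4)

Substituting (4, 4) into the claim:
LHS = 1/(4 · 4) = 1/16
RHS = 1/4 · 1/4 - 1 = -15/16

Since LHS ≠ RHS, this pair disproves the claim, and no lexicographically smaller pair (a ≤ b, integers ≥ 4) does.

For instance (5, 8) is also a counterexample (LHS = 1/40, RHS = -39/40), but it's lexicographically larger.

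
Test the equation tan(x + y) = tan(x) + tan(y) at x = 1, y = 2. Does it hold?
Substituting x = 1, y = 2:

LHS = tan(1 + 2) = tan(3) ≈ -0.1425
RHS = tan(1) + tan(2) ≈ -0.6276

LHS ≠ RHS, so the equation does not hold at this point.

Answer: Fails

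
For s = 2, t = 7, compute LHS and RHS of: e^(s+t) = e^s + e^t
LHS = e^(2+7) = e^9 ≈ 8103
RHS = e^2 + e^7 ≈ 1104

LHS ≠ RHS (they differ by about 6999), so the equation does not hold here.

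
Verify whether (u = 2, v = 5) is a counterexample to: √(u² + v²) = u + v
Substituting u = 2, v = 5:
LHS = √(2² + 5²) = √(29) ≈ 5.385
RHS = 2 + 5 = 7

Since LHS ≠ RHS, this pair disproves the claim.

Answer: Yes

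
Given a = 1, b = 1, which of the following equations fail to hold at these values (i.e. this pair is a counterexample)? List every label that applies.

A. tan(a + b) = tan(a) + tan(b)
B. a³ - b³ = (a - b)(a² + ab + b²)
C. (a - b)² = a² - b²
A

Evaluating each claim at the given values:
A. LHS = tan(2) ≈ -2.185, RHS = 2·tan(1) ≈ 3.115 → fails here (LHS ≠ RHS)
B. LHS = 0, RHS = 0 → holds here (LHS = RHS)
C. LHS = 0, RHS = 0 → holds here (LHS = RHS)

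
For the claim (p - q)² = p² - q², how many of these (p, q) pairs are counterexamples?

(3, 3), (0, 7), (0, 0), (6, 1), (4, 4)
Testing each pair:
(3, 3): LHS = 0, RHS = 0 → satisfies claim
(0, 7): LHS = 49, RHS = -49 → counterexample
(0, 0): LHS = 0, RHS = 0 → satisfies claim
(6, 1): LHS = 25, RHS = 35 → counterexample
(4, 4): LHS = 0, RHS = 0 → satisfies claim

That makes 2 counterexamples.

Answer: 2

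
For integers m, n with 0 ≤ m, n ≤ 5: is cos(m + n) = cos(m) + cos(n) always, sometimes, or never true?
Never true

The claim fails for every pair in the range. For instance at (m, n) = (4, 1): LHS = cos(5) ≈ 0.2837, RHS = cos(4) + cos(1) ≈ -0.1133.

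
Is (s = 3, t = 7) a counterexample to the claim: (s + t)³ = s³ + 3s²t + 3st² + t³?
Substituting s = 3, t = 7:
LHS = (3 + 7)³ = 1000
RHS = 3³ + 3·3²·7 + 3·3·7² + 7³ = 1000

The sides agree, so this pair does not disprove the claim.

Answer: No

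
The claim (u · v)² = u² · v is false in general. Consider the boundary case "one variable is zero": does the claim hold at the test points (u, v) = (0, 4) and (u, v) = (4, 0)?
At (0, 4): LHS = 0, RHS = 0 → equal
At (4, 0): LHS = 0, RHS = 0 → equal

So the claim does hold at both of these boundary points, even though it is not an identity.

Answer: Yes, holds at both test points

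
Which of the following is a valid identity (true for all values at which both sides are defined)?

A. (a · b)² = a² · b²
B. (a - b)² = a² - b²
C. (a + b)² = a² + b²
A

A: holds — e.g. at (3, 5), both sides equal 225.
B: fails at (2, 7) — LHS = 25, RHS = -45.
C: fails at (1, 2) — LHS = 9, RHS = 5.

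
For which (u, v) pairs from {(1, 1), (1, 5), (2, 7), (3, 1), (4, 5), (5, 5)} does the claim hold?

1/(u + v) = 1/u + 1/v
None

Testing each pair:
(1, 1): LHS = 1/2, RHS = 2 → fails
(1, 5): LHS = 1/6, RHS = 6/5 → fails
(2, 7): LHS = 1/9, RHS = 9/14 → fails
(3, 1): LHS = 1/4, RHS = 4/3 → fails
(4, 5): LHS = 1/9, RHS = 9/20 → fails
(5, 5): LHS = 1/10, RHS = 2/5 → fails

No pair satisfies the claim.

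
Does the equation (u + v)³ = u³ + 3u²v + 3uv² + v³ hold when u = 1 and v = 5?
Substituting u = 1, v = 5:

LHS = (1 + 5)³ = 216
RHS = 1³ + 3·1²·5 + 3·1·5² + 5³ = 216

LHS = RHS, so the equation holds at this point.

Answer: Holds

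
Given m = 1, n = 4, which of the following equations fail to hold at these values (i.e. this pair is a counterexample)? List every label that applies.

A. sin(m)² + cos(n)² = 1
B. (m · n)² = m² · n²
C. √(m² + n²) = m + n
A, C

Evaluating each claim at the given values:
A. LHS = cos(4)² + sin(1)² ≈ 1.135, RHS = 1 → fails here (LHS ≠ RHS)
B. LHS = 16, RHS = 16 → holds here (LHS = RHS)
C. LHS = √(17) ≈ 4.123, RHS = 5 → fails here (LHS ≠ RHS)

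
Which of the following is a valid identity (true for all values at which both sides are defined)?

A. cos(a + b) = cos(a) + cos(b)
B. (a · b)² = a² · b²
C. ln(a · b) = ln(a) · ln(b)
B

A: fails at (4, 6) — LHS = cos(10) ≈ -0.8391, RHS = cos(4) + cos(6) ≈ 0.3065.
B: holds — e.g. at (4, 5), both sides equal 400.
C: fails at (5, 8) — LHS = ln(40) ≈ 3.689, RHS = ln(5)·ln(8) ≈ 3.347.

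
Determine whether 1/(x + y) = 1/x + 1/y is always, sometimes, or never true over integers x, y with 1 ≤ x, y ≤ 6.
The claim fails for every pair in the range. For instance at (x, y) = (1, 6): LHS = 1/7, RHS = 7/6.

Answer: Never true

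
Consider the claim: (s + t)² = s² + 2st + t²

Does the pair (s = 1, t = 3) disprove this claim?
Substituting s = 1, t = 3:
LHS = (1 + 3)² = 16
RHS = 1² + 2·1·3 + 3² = 16

The sides agree, so this pair does not disprove the claim.

Answer: No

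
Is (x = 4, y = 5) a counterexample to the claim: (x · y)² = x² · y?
Yes

Substituting x = 4, y = 5:
LHS = (4 · 5)² = 400
RHS = 4² · 5 = 80

Since LHS ≠ RHS, this pair disproves the claim.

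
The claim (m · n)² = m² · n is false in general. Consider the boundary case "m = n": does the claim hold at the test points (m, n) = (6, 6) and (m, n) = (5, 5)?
At (6, 6): LHS = 1296 ≠ RHS = 216
At (5, 5): LHS = 625 ≠ RHS = 125

Answer: No, fails at both test points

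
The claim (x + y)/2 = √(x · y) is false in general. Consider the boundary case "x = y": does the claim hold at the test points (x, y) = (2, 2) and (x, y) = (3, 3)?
At (2, 2): LHS = 2, RHS = 2 → equal
At (3, 3): LHS = 3, RHS = 3 → equal

So the claim does hold at both of these boundary points, even though it is not an identity.

Answer: Yes, holds at both test points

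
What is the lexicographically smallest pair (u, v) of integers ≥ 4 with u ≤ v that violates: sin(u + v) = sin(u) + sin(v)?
(u, v) = (4, 4)

Substituting (4, 4) into the claim:
LHS = sin(4 + 4) = sin(8) ≈ 0.9894
RHS = sin(4) + sin(4) = 2·sin(4) ≈ -1.514

Since LHS ≠ RHS, this pair disproves the claim, and no lexicographically smaller pair (u ≤ v, integers ≥ 4) does.

For instance (7, 11) is also a counterexample (LHS = sin(18) ≈ -0.751, RHS = sin(11) + sin(7) ≈ -0.343), but it's lexicographically larger.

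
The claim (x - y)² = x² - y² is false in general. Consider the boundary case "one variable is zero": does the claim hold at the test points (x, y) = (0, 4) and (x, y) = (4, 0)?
At (0, 4): LHS = 16 ≠ RHS = -16
At (4, 0): LHS = 16, RHS = 16 → equal

Answer: Only at (4, 0)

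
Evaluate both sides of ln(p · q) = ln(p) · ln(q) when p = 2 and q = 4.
LHS = ln(2 · 4) = ln(8) ≈ 2.079
RHS = ln(2) · ln(4) ≈ 0.9609

LHS ≠ RHS (they differ by about 1.119), so the equation does not hold here.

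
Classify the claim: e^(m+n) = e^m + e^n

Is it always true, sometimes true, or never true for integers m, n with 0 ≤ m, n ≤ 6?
Never true

The claim fails for every pair in the range. For instance at (m, n) = (2, 3): LHS = e^5 ≈ 148.4, RHS = e^2 + e^3 ≈ 27.47.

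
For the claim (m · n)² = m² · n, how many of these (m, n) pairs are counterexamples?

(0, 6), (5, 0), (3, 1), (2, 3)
1

Testing each pair:
(0, 6): LHS = 0, RHS = 0 → satisfies claim
(5, 0): LHS = 0, RHS = 0 → satisfies claim
(3, 1): LHS = 9, RHS = 9 → satisfies claim
(2, 3): LHS = 36, RHS = 12 → counterexample

That makes 1 counterexample.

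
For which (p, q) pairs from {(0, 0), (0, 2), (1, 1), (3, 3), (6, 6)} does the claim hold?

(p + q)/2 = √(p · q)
(0, 0), (1, 1), (3, 3), (6, 6)

Testing each pair:
(0, 0): LHS = 0, RHS = 0 → holds
(0, 2): LHS = 1, RHS = 0 → fails
(1, 1): LHS = 1, RHS = 1 → holds
(3, 3): LHS = 3, RHS = 3 → holds
(6, 6): LHS = 6, RHS = 6 → holds

4 of 5 pairs satisfy the claim.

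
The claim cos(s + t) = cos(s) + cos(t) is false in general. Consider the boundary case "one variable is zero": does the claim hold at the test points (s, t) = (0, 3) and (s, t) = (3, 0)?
No, fails at both test points

At (0, 3): LHS = cos(3) ≈ -0.99 ≠ RHS = cos(3) + 1 ≈ 0.01001
At (3, 0): LHS = cos(3) ≈ -0.99 ≠ RHS = cos(3) + 1 ≈ 0.01001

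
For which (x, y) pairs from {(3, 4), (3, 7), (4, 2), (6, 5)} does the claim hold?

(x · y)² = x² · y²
Testing each pair:
(3, 4): LHS = 144, RHS = 144 → holds
(3, 7): LHS = 441, RHS = 441 → holds
(4, 2): LHS = 64, RHS = 64 → holds
(6, 5): LHS = 900, RHS = 900 → holds

Every pair satisfies the claim.

Answer: All pairs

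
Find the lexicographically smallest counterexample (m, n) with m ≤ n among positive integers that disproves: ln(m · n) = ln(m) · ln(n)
(m, n) = (1, 2)

Substituting (1, 2) into the claim:
LHS = ln(1 · 2) = ln(2) ≈ 0.6931
RHS = ln(1) · ln(2) = 0

Since LHS ≠ RHS, this pair disproves the claim, and no lexicographically smaller pair (m ≤ n, positive integers) does.

For instance (3, 4) is also a counterexample (LHS = ln(12) ≈ 2.485, RHS = ln(3)·ln(4) ≈ 1.523), but it's lexicographically larger.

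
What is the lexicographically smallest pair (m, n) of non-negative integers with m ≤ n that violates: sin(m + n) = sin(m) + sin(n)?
(m, n) = (1, 1)

Substituting (1, 1) into the claim:
LHS = sin(1 + 1) = sin(2) ≈ 0.9093
RHS = sin(1) + sin(1) = 2·sin(1) ≈ 1.683

Since LHS ≠ RHS, this pair disproves the claim, and no lexicographically smaller pair (m ≤ n, non-negative integers) does.

For instance (6, 7) is also a counterexample (LHS = sin(13) ≈ 0.4202, RHS = sin(6) + sin(7) ≈ 0.3776), but it's lexicographically larger.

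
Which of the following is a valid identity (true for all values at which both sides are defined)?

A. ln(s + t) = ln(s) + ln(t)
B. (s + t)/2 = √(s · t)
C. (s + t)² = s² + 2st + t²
C

A: fails at (5, 5) — LHS = ln(10) ≈ 2.303, RHS = 2·ln(5) ≈ 3.219.
B: fails at (1, 2) — LHS = 3/2, RHS = √(2) ≈ 1.414.
C: holds — e.g. at (6, 7), both sides equal 169.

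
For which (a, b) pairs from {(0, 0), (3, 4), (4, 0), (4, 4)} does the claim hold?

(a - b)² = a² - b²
Testing each pair:
(0, 0): LHS = 0, RHS = 0 → holds
(3, 4): LHS = 1, RHS = -7 → fails
(4, 0): LHS = 16, RHS = 16 → holds
(4, 4): LHS = 0, RHS = 0 → holds

3 of 4 pairs satisfy the claim.

Answer: (0, 0), (4, 0), (4, 4)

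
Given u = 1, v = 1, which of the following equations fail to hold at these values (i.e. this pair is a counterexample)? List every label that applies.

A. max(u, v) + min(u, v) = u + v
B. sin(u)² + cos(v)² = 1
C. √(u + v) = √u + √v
C

Evaluating each claim at the given values:
A. LHS = 2, RHS = 2 → holds here (LHS = RHS)
B. LHS = cos(1)² + sin(1)² = 1, RHS = 1 → holds here (LHS = RHS)
C. LHS = √(2) ≈ 1.414, RHS = 2 → fails here (LHS ≠ RHS)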